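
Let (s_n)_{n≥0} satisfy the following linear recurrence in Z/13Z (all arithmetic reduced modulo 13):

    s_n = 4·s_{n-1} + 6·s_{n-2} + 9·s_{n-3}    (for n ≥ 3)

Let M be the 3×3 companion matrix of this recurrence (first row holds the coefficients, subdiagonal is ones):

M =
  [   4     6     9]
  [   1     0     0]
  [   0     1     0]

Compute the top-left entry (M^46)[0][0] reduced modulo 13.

(M^46)[0][0] is the top entry after applying M 46 times to the unit state (1, 0, 0). Equivalently it is h_{48} for the auxiliary sequence (h_n) obeying the same recurrence with h_2 = 1 and h_i = 0 for 0 ≤ i < 2:
h_3 = 4·1 + 6·0 + 9·0 = 4
h_4 = 4·4 + 6·1 + 9·0 = 9
h_5 = 4·9 + 6·4 + 9·1 = 4
h_6 = 4·4 + 6·9 + 9·4 = 2
h_7 = 4·2 + 6·4 + 9·9 = 9
h_8 = 4·9 + 6·2 + 9·4 = 6
h_9 = 4·6 + 6·9 + 9·2 = 5
h_10 = 4·5 + 6·6 + 9·9 = 7
h_11 = 4·7 + 6·5 + 9·6 = 8
h_12 = 4·8 + 6·7 + 9·5 = 2
h_13 = 4·2 + 6·8 + 9·7 = 2
h_14 = 4·2 + 6·2 + 9·8 = 1
h_15 = 4·1 + 6·2 + 9·2 = 8
h_16 = 4·8 + 6·1 + 9·2 = 4
h_17 = 4·4 + 6·8 + 9·1 = 8
h_18 = 4·8 + 6·4 + 9·8 = 11
h_19 = 4·11 + 6·8 + 9·4 = 11
h_20 = 4·11 + 6·11 + 9·8 = 0
h_21 = 4·0 + 6·11 + 9·11 = 9
h_22 = 4·9 + 6·0 + 9·11 = 5
h_23 = 4·5 + 6·9 + 9·0 = 9
h_24 = 4·9 + 6·5 + 9·9 = 4
h_25 = 4·4 + 6·9 + 9·5 = 11
h_26 = 4·11 + 6·4 + 9·9 = 6
h_27 = 4·6 + 6·11 + 9·4 = 9
h_28 = 4·9 + 6·6 + 9·11 = 2
h_29 = 4·2 + 6·9 + 9·6 = 12
h_30 = 4·12 + 6·2 + 9·9 = 11
h_31 = 4·11 + 6·12 + 9·2 = 4
h_32 = 4·4 + 6·11 + 9·12 = 8
h_33 = 4·8 + 6·4 + 9·11 = 12
h_34 = 4·12 + 6·8 + 9·4 = 2
h_35 = 4·2 + 6·12 + 9·8 = 9
h_36 = 4·9 + 6·2 + 9·12 = 0
h_37 = 4·0 + 6·9 + 9·2 = 7
h_38 = 4·7 + 6·0 + 9·9 = 5
h_39 = 4·5 + 6·7 + 9·0 = 10
h_40 = 4·10 + 6·5 + 9·7 = 3
h_41 = 4·3 + 6·10 + 9·5 = 0
h_42 = 4·0 + 6·3 + 9·10 = 4
h_43 = 4·4 + 6·0 + 9·3 = 4
h_44 = 4·4 + 6·4 + 9·0 = 1
h_45 = 4·1 + 6·4 + 9·4 = 12
h_46 = 4·12 + 6·1 + 9·4 = 12
h_47 = 4·12 + 6·12 + 9·1 = 12
h_48 = 4·12 + 6·12 + 9·12 = 7

7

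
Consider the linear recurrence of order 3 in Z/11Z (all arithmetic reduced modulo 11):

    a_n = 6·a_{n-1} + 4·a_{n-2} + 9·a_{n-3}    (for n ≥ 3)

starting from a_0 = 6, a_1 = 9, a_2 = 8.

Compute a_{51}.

9

a_3 = 6·8 + 4·9 + 9·6 = 6
a_4 = 6·6 + 4·8 + 9·9 = 6
a_5 = 6·6 + 4·6 + 9·8 = 0
a_6 = 6·0 + 4·6 + 9·6 = 1
a_7 = 6·1 + 4·0 + 9·6 = 5
a_8 = 6·5 + 4·1 + 9·0 = 1
a_9 = 6·1 + 4·5 + 9·1 = 2
a_10 = 6·2 + 4·1 + 9·5 = 6
a_11 = 6·6 + 4·2 + 9·1 = 9
a_12 = 6·9 + 4·6 + 9·2 = 8
(a_10, a_11, a_12) = (6, 9, 8) = (a_0, a_1, a_2), so the sequence has period 10.
51 ≡ 1 (mod 10), hence a_51 = a_1 = 9.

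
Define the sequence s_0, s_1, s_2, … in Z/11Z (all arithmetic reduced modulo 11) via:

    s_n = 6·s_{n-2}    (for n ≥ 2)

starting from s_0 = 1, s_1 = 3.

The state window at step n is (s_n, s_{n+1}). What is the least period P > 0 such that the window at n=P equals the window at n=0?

20

n=0: window = (1, 3)
n=1: window = (3, 6)
n=2: window = (6, 7)
n=3: window = (7, 3)
n=4: window = (3, 9)
n=5: window = (9, 7)
n=6: window = (7, 10)
n=7: window = (10, 9)
n=8: window = (9, 5)
n=9: window = (5, 10)
n=10: window = (10, 8)
n=11: window = (8, 5)
n=12: window = (5, 4)
n=13: window = (4, 8)
n=14: window = (8, 2)
n=15: window = (2, 4)
n=16: window = (4, 1)
n=17: window = (1, 2)
n=18: window = (2, 6)
n=19: window = (6, 1)
n=20: window = (1, 3)
window at n=20 equals window at n=0 → period = 20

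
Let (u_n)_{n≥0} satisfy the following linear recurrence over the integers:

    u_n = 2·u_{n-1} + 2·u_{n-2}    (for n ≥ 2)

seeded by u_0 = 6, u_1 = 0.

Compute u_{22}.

u_2 = 2·0 + 2·6 = 12
u_3 = 2·12 + 2·0 = 24
u_4 = 2·24 + 2·12 = 72
u_5 = 2·72 + 2·24 = 192
u_6 = 2·192 + 2·72 = 528
u_7 = 2·528 + 2·192 = 1440
u_8 = 2·1440 + 2·528 = 3936
u_9 = 2·3936 + 2·1440 = 10752
u_10 = 2·10752 + 2·3936 = 29376
u_11 = 2·29376 + 2·10752 = 80256
u_12 = 2·80256 + 2·29376 = 219264
u_13 = 2·219264 + 2·80256 = 599040
u_14 = 2·599040 + 2·219264 = 1636608
u_15 = 2·1636608 + 2·599040 = 4471296
u_16 = 2·4471296 + 2·1636608 = 12215808
u_17 = 2·12215808 + 2·4471296 = 33374208
u_18 = 2·33374208 + 2·12215808 = 91180032
u_19 = 2·91180032 + 2·33374208 = 249108480
u_20 = 2·249108480 + 2·91180032 = 680577024
u_21 = 2·680577024 + 2·249108480 = 1859371008
u_22 = 2·1859371008 + 2·680577024 = 5079896064

5079896064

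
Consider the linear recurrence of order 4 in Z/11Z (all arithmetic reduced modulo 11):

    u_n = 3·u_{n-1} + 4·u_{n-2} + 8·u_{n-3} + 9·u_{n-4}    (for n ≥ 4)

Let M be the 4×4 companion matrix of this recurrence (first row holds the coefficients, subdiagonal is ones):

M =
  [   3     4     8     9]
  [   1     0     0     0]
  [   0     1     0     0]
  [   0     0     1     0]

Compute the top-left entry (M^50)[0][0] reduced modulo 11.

0

(M^50)[0][0] is the top entry after applying M 50 times to the unit state (1, 0, 0, 0). Equivalently it is h_{53} for the auxiliary sequence (h_n) obeying the same recurrence with h_3 = 1 and h_i = 0 for 0 ≤ i < 3:
h_4 = 3·1 + 4·0 + 8·0 + 9·0 = 3
h_5 = 3·3 + 4·1 + 8·0 + 9·0 = 2
h_6 = 3·2 + 4·3 + 8·1 + 9·0 = 4
h_7 = 3·4 + 4·2 + 8·3 + 9·1 = 9
h_8 = 3·9 + 4·4 + 8·2 + 9·3 = 9
h_9 = 3·9 + 4·9 + 8·4 + 9·2 = 3
h_10 = 3·3 + 4·9 + 8·9 + 9·4 = 10
h_11 = 3·10 + 4·3 + 8·9 + 9·9 = 8
h_12 = 3·8 + 4·10 + 8·3 + 9·9 = 4
h_13 = 3·4 + 4·8 + 8·10 + 9·3 = 8
h_14 = 3·8 + 4·4 + 8·8 + 9·10 = 7
h_15 = 3·7 + 4·8 + 8·4 + 9·8 = 3
h_16 = 3·3 + 4·7 + 8·8 + 9·4 = 5
h_17 = 3·5 + 4·3 + 8·7 + 9·8 = 1
h_18 = 3·1 + 4·5 + 8·3 + 9·7 = 0
h_19 = 3·0 + 4·1 + 8·5 + 9·3 = 5
h_20 = 3·5 + 4·0 + 8·1 + 9·5 = 2
h_21 = 3·2 + 4·5 + 8·0 + 9·1 = 2
h_22 = 3·2 + 4·2 + 8·5 + 9·0 = 10
h_23 = 3·10 + 4·2 + 8·2 + 9·5 = 0
h_24 = 3·0 + 4·10 + 8·2 + 9·2 = 8
h_25 = 3·8 + 4·0 + 8·10 + 9·2 = 1
h_26 = 3·1 + 4·8 + 8·0 + 9·10 = 4
h_27 = 3·4 + 4·1 + 8·8 + 9·0 = 3
h_28 = 3·3 + 4·4 + 8·1 + 9·8 = 6
h_29 = 3·6 + 4·3 + 8·4 + 9·1 = 5
h_30 = 3·5 + 4·6 + 8·3 + 9·4 = 0
h_31 = 3·0 + 4·5 + 8·6 + 9·3 = 7
h_32 = 3·7 + 4·0 + 8·5 + 9·6 = 5
h_33 = 3·5 + 4·7 + 8·0 + 9·5 = 0
h_34 = 3·0 + 4·5 + 8·7 + 9·0 = 10
h_35 = 3·10 + 4·0 + 8·5 + 9·7 = 1
h_36 = 3·1 + 4·10 + 8·0 + 9·5 = 0
h_37 = 3·0 + 4·1 + 8·10 + 9·0 = 7
h_38 = 3·7 + 4·0 + 8·1 + 9·10 = 9
h_39 = 3·9 + 4·7 + 8·0 + 9·1 = 9
h_40 = 3·9 + 4·9 + 8·7 + 9·0 = 9
h_41 = 3·9 + 4·9 + 8·9 + 9·7 = 0
h_42 = 3·0 + 4·9 + 8·9 + 9·9 = 2
h_43 = 3·2 + 4·0 + 8·9 + 9·9 = 5
h_44 = 3·5 + 4·2 + 8·0 + 9·9 = 5
h_45 = 3·5 + 4·5 + 8·2 + 9·0 = 7
h_46 = 3·7 + 4·5 + 8·5 + 9·2 = 0
h_47 = 3·0 + 4·7 + 8·5 + 9·5 = 3
h_48 = 3·3 + 4·0 + 8·7 + 9·5 = 0
h_49 = 3·0 + 4·3 + 8·0 + 9·7 = 9
h_50 = 3·9 + 4·0 + 8·3 + 9·0 = 7
h_51 = 3·7 + 4·9 + 8·0 + 9·3 = 7
h_52 = 3·7 + 4·7 + 8·9 + 9·0 = 0
h_53 = 3·0 + 4·7 + 8·7 + 9·9 = 0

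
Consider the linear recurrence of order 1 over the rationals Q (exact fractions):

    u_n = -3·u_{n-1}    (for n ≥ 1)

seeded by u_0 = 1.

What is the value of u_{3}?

-27

u_1 = -3·1 = -3
u_2 = -3·-3 = 9
u_3 = -3·9 = -27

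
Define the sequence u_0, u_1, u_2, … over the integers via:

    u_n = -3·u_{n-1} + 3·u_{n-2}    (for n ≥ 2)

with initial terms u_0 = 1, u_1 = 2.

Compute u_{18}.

u_2 = -3·2 + 3·1 = -3
u_3 = -3·-3 + 3·2 = 15
u_4 = -3·15 + 3·-3 = -54
u_5 = -3·-54 + 3·15 = 207
u_6 = -3·207 + 3·-54 = -783
u_7 = -3·-783 + 3·207 = 2970
u_8 = -3·2970 + 3·-783 = -11259
u_9 = -3·-11259 + 3·2970 = 42687
u_10 = -3·42687 + 3·-11259 = -161838
u_11 = -3·-161838 + 3·42687 = 613575
u_12 = -3·613575 + 3·-161838 = -2326239
u_13 = -3·-2326239 + 3·613575 = 8819442
u_14 = -3·8819442 + 3·-2326239 = -33437043
u_15 = -3·-33437043 + 3·8819442 = 126769455
u_16 = -3·126769455 + 3·-33437043 = -480619494
u_17 = -3·-480619494 + 3·126769455 = 1822166847
u_18 = -3·1822166847 + 3·-480619494 = -6908359023

-6908359023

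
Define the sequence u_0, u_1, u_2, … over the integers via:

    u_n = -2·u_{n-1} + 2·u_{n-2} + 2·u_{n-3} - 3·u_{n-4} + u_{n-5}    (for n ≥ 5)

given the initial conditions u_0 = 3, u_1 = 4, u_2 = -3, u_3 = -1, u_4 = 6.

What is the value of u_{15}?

-135643

u_5 = -2·6 + 2·-1 + 2·-3 + -3·4 + 1·3 = -29
u_6 = -2·-29 + 2·6 + 2·-1 + -3·-3 + 1·4 = 81
u_7 = -2·81 + 2·-29 + 2·6 + -3·-1 + 1·-3 = -208
u_8 = -2·-208 + 2·81 + 2·-29 + -3·6 + 1·-1 = 501
u_9 = -2·501 + 2·-208 + 2·81 + -3·-29 + 1·6 = -1163
u_10 = -2·-1163 + 2·501 + 2·-208 + -3·81 + 1·-29 = 2640
u_11 = -2·2640 + 2·-1163 + 2·501 + -3·-208 + 1·81 = -5899
u_12 = -2·-5899 + 2·2640 + 2·-1163 + -3·501 + 1·-208 = 13041
u_13 = -2·13041 + 2·-5899 + 2·2640 + -3·-1163 + 1·501 = -28610
u_14 = -2·-28610 + 2·13041 + 2·-5899 + -3·2640 + 1·-1163 = 62421
u_15 = -2·62421 + 2·-28610 + 2·13041 + -3·-5899 + 1·2640 = -135643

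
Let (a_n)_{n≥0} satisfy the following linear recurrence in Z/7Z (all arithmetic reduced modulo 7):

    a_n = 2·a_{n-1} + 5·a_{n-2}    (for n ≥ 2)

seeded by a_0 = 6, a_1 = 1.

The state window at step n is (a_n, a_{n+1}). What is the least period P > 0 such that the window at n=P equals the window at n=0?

n=0: window = (6, 1)
n=1: window = (1, 4)
n=2: window = (4, 6)
n=3: window = (6, 4)
n=4: window = (4, 3)
n=5: window = (3, 5)
n=6: window = (5, 4)
n=7: window = (4, 5)
n=8: window = (5, 2)
n=9: window = (2, 1)
n=10: window = (1, 5)
n=11: window = (5, 1)
n=12: window = (1, 6)
n=13: window = (6, 3)
n=14: window = (3, 1)
n=15: window = (1, 3)
n=16: window = (3, 4)
n=17: window = (4, 2)
n=18: window = (2, 3)
n=19: window = (3, 2)
n=20: window = (2, 5)
n=21: window = (5, 6)
n=22: window = (6, 2)
n=23: window = (2, 6)
n=24: window = (6, 1)
window at n=24 equals window at n=0 → period = 24

24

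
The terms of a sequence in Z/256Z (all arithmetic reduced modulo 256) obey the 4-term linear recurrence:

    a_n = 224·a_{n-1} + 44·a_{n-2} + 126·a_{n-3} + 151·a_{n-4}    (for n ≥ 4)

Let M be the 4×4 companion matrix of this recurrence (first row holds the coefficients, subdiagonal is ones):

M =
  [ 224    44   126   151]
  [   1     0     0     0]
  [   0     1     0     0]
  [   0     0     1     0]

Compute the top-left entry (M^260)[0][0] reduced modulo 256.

(M^260)[0][0] is the top entry after applying M 260 times to the unit state (1, 0, 0, 0). Equivalently it is h_{263} for the auxiliary sequence (h_n) obeying the same recurrence with h_3 = 1 and h_i = 0 for 0 ≤ i < 3:
h_4 = 224·1 + 44·0 + 126·0 + 151·0 = 224
h_5 = 224·224 + 44·1 + 126·0 + 151·0 = 44
h_6 = 224·44 + 44·224 + 126·1 + 151·0 = 126
h_7 = 224·126 + 44·44 + 126·224 + 151·1 = 167
h_8 = 224·167 + 44·126 + 126·44 + 151·224 = 144
h_9 = 224·144 + 44·167 + 126·126 + 151·44 = 172
Continuing the recurrence:
  h_10 = 196;  h_11 = 113;  h_12 = 40;  h_13 = 88;  h_14 = 26;  h_15 = 55
  h_16 = 128;  h_17 = 40;  h_18 = 104;  h_19 = 81;  h_20 = 240;  h_21 = 180
  h_22 = 246;  h_23 = 23;  h_24 = 144;  h_25 = 52;  h_26 = 172;  h_27 = 225
  h_28 = 248;  h_29 = 0;  h_30 = 210;  h_31 = 135;  h_32 = 128;  h_33 = 144
  h_34 = 80;  h_35 = 97;  h_36 = 0;  h_37 = 252;  h_38 = 110;  h_39 = 199
  h_40 = 16;  h_41 = 252;  h_42 = 20;  h_43 = 17;  h_44 = 200;  h_45 = 104
  h_46 = 138;  h_47 = 23;  h_48 = 0;  h_49 = 56;  h_50 = 184;  h_51 = 49
  h_52 = 16;  h_53 = 4;  h_54 = 230;  h_55 = 183;  h_56 = 16;  h_57 = 4
  h_58 = 252;  h_59 = 1;  h_60 = 152;  h_61 = 144;  h_62 = 66;  h_63 = 231
  h_64 = 0;  h_65 = 32;  h_66 = 160;  h_67 = 193;  h_68 = 32;  h_69 = 204
  h_70 = 94;  h_71 = 231;  h_72 = 144;  h_73 = 76;  h_74 = 100;  h_75 = 177
  h_76 = 104;  h_77 = 120;  h_78 = 250;  h_79 = 247;  h_80 = 128;  h_81 = 72
  h_82 = 8;  h_83 = 17;  h_84 = 48;  h_85 = 84;  h_86 = 214;  h_87 = 87
  h_88 = 144;  h_89 = 212;  h_90 = 76;  h_91 = 33;  h_92 = 56;  h_93 = 32
  h_94 = 178;  h_95 = 71;  h_96 = 128;  h_97 = 176;  h_98 = 240;  h_99 = 33
  h_100 = 64;  h_101 = 156;  h_102 = 78;  h_103 = 7;  h_104 = 16;  h_105 = 156
  h_106 = 180;  h_107 = 81;  h_108 = 8;  h_109 = 136;  h_110 = 106;  h_111 = 215
  h_112 = 0;  h_113 = 88;  h_114 = 88;  h_115 = 241;  h_116 = 80;  h_117 = 164
  h_118 = 198;  h_119 = 247;  h_120 = 16;  h_121 = 164;  h_122 = 156;  h_123 = 65
  h_124 = 216;  h_125 = 176;  h_126 = 34;  h_127 = 167;  h_128 = 0;  h_129 = 64
  h_130 = 64;  h_131 = 129;  h_132 = 96;  h_133 = 108;  h_134 = 62;  h_135 = 39
  h_136 = 144;  h_137 = 236;  h_138 = 4;  h_139 = 241;  h_140 = 168;  h_141 = 152
  h_142 = 218;  h_143 = 183;  h_144 = 128;  h_145 = 104;  h_146 = 168;  h_147 = 209
  h_148 = 112;  h_149 = 244;  h_150 = 182;  h_151 = 151;  h_152 = 144;  h_153 = 116
  h_154 = 236;  h_155 = 97;  h_156 = 120;  h_157 = 64;  h_158 = 146;  h_159 = 7
  h_160 = 128;  h_161 = 208;  h_162 = 144;  h_163 = 225;  h_164 = 128;  h_165 = 60
  h_166 = 46;  h_167 = 71;  h_168 = 16;  h_169 = 60;  h_170 = 84;  h_171 = 145
  h_172 = 72;  h_173 = 168;  h_174 = 74;  h_175 = 151;  h_176 = 0;  h_177 = 120
  h_178 = 248;  h_179 = 177;  h_180 = 144;  h_181 = 68;  h_182 = 166;  h_183 = 55
  h_184 = 16;  h_185 = 68;  h_186 = 60;  h_187 = 129;  h_188 = 24;  h_189 = 208
  h_190 = 2;  h_191 = 103;  h_192 = 0;  h_193 = 96;  h_194 = 224;  h_195 = 65
  h_196 = 160;  h_197 = 12;  h_198 = 30;  h_199 = 103;  h_200 = 144;  h_201 = 140
  h_202 = 164;  h_203 = 49;  h_204 = 232;  h_205 = 184;  h_206 = 186;  h_207 = 119
  h_208 = 128;  h_209 = 136;  h_210 = 72;  h_211 = 145;  h_212 = 176;  h_213 = 148
  h_214 = 150;  h_215 = 215;  h_216 = 144;  h_217 = 20;  h_218 = 140;  h_219 = 161
  h_220 = 184;  h_221 = 96;  h_222 = 114;  h_223 = 199;  h_224 = 128;  h_225 = 240
  h_226 = 48;  h_227 = 161;  h_228 = 192;  h_229 = 220;  h_230 = 14;  h_231 = 135
  h_232 = 16;  h_233 = 220;  h_234 = 244;  h_235 = 209;  h_236 = 136;  h_237 = 200
  h_238 = 42;  h_239 = 87;  h_240 = 0;  h_241 = 152;  h_242 = 152;  h_243 = 113
  h_244 = 208;  h_245 = 228;  h_246 = 134;  h_247 = 119;  h_248 = 16;  h_249 = 228
  h_250 = 220;  h_251 = 193;  h_252 = 88;  h_253 = 240;  h_254 = 226;  h_255 = 39
  h_256 = 0;  h_257 = 128;  h_258 = 128;  h_259 = 1;  h_260 = 224;  h_261 = 172
h_262 = 224·172 + 44·224 + 126·1 + 151·128 = 254
h_263 = 224·254 + 44·172 + 126·224 + 151·1 = 167

167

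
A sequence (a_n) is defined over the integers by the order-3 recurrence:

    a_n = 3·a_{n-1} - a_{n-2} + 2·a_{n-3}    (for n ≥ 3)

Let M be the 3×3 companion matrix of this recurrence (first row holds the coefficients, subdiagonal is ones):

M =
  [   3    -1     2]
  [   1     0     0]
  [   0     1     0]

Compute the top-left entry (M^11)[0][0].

113738

(M^11)[0][0] is the top entry after applying M 11 times to the unit state (1, 0, 0). Equivalently it is h_{13} for the auxiliary sequence (h_n) obeying the same recurrence with h_2 = 1 and h_i = 0 for 0 ≤ i < 2:
h_3 = 3·1 + -1·0 + 2·0 = 3
h_4 = 3·3 + -1·1 + 2·0 = 8
h_5 = 3·8 + -1·3 + 2·1 = 23
h_6 = 3·23 + -1·8 + 2·3 = 67
h_7 = 3·67 + -1·23 + 2·8 = 194
h_8 = 3·194 + -1·67 + 2·23 = 561
h_9 = 3·561 + -1·194 + 2·67 = 1623
h_10 = 3·1623 + -1·561 + 2·194 = 4696
h_11 = 3·4696 + -1·1623 + 2·561 = 13587
h_12 = 3·13587 + -1·4696 + 2·1623 = 39311
h_13 = 3·39311 + -1·13587 + 2·4696 = 113738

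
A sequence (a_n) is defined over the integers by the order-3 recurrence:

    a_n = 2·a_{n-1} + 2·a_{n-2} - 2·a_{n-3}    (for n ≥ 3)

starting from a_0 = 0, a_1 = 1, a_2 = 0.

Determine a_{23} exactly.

a_3 = 2·0 + 2·1 + -2·0 = 2
a_4 = 2·2 + 2·0 + -2·1 = 2
a_5 = 2·2 + 2·2 + -2·0 = 8
a_6 = 2·8 + 2·2 + -2·2 = 16
a_7 = 2·16 + 2·8 + -2·2 = 44
a_8 = 2·44 + 2·16 + -2·8 = 104
a_9 = 2·104 + 2·44 + -2·16 = 264
a_10 = 2·264 + 2·104 + -2·44 = 648
a_11 = 2·648 + 2·264 + -2·104 = 1616
a_12 = 2·1616 + 2·648 + -2·264 = 4000
a_13 = 2·4000 + 2·1616 + -2·648 = 9936
a_14 = 2·9936 + 2·4000 + -2·1616 = 24640
a_15 = 2·24640 + 2·9936 + -2·4000 = 61152
a_16 = 2·61152 + 2·24640 + -2·9936 = 151712
a_17 = 2·151712 + 2·61152 + -2·24640 = 376448
a_18 = 2·376448 + 2·151712 + -2·61152 = 934016
a_19 = 2·934016 + 2·376448 + -2·151712 = 2317504
a_20 = 2·2317504 + 2·934016 + -2·376448 = 5750144
a_21 = 2·5750144 + 2·2317504 + -2·934016 = 14267264
a_22 = 2·14267264 + 2·5750144 + -2·2317504 = 35399808
a_23 = 2·35399808 + 2·14267264 + -2·5750144 = 87833856

87833856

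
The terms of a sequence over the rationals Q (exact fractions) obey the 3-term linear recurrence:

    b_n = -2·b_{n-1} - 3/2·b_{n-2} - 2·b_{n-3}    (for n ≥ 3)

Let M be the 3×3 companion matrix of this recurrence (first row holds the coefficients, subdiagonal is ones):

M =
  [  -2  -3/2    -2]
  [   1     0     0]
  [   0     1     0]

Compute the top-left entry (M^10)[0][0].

(M^10)[0][0] is the top entry after applying M 10 times to the unit state (1, 0, 0). Equivalently it is h_{12} for the auxiliary sequence (h_n) obeying the same recurrence with h_2 = 1 and h_i = 0 for 0 ≤ i < 2:
h_3 = -2·1 + -3/2·0 + -2·0 = -2
h_4 = -2·-2 + -3/2·1 + -2·0 = 5/2
h_5 = -2·5/2 + -3/2·-2 + -2·1 = -4
h_6 = -2·-4 + -3/2·5/2 + -2·-2 = 33/4
h_7 = -2·33/4 + -3/2·-4 + -2·5/2 = -31/2
h_8 = -2·-31/2 + -3/2·33/4 + -2·-4 = 213/8
h_9 = -2·213/8 + -3/2·-31/2 + -2·33/4 = -93/2
h_10 = -2·-93/2 + -3/2·213/8 + -2·-31/2 = 1345/16
h_11 = -2·1345/16 + -3/2·-93/2 + -2·213/8 = -1213/8
h_12 = -2·-1213/8 + -3/2·1345/16 + -2·-93/2 = 8645/32

8645/32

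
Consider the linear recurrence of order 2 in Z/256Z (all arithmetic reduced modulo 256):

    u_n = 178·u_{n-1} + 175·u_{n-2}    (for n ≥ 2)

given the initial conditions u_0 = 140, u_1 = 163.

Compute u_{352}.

u_2 = 178·163 + 175·140 = 10
u_3 = 178·10 + 175·163 = 97
u_4 = 178·97 + 175·10 = 72
u_5 = 178·72 + 175·97 = 95
u_6 = 178·95 + 175·72 = 70
u_7 = 178·70 + 175·95 = 157
Continuing the recurrence:
  u_8 = 4;  u_9 = 27;  u_10 = 130;  u_11 = 217;  u_12 = 192;  u_13 = 215
  u_14 = 190;  u_15 = 21;  u_16 = 124;  u_17 = 147;  u_18 = 250;  u_19 = 81
  u_20 = 56;  u_21 = 79;  u_22 = 54;  u_23 = 141;  u_24 = 244;  u_25 = 11
  u_26 = 114;  u_27 = 201;  u_28 = 176;  u_29 = 199;  u_30 = 174;  u_31 = 5
  u_32 = 108;  u_33 = 131;  u_34 = 234;  u_35 = 65;  u_36 = 40;  u_37 = 63
  u_38 = 38;  u_39 = 125;  u_40 = 228;  u_41 = 251;  u_42 = 98;  u_43 = 185
  u_44 = 160;  u_45 = 183;  u_46 = 158;  u_47 = 245;  u_48 = 92;  u_49 = 115
  u_50 = 218;  u_51 = 49;  u_52 = 24;  u_53 = 47;  u_54 = 22;  u_55 = 109
  u_56 = 212;  u_57 = 235;  u_58 = 82;  u_59 = 169;  u_60 = 144;  u_61 = 167
  u_62 = 142;  u_63 = 229;  u_64 = 76;  u_65 = 99;  u_66 = 202;  u_67 = 33
  u_68 = 8;  u_69 = 31;  u_70 = 6;  u_71 = 93;  u_72 = 196;  u_73 = 219
  u_74 = 66;  u_75 = 153;  u_76 = 128;  u_77 = 151;  u_78 = 126;  u_79 = 213
  u_80 = 60;  u_81 = 83;  u_82 = 186;  u_83 = 17;  u_84 = 248;  u_85 = 15
  u_86 = 246;  u_87 = 77;  u_88 = 180;  u_89 = 203;  u_90 = 50;  u_91 = 137
  u_92 = 112;  u_93 = 135;  u_94 = 110;  u_95 = 197;  u_96 = 44;  u_97 = 67
  u_98 = 170;  u_99 = 1;  u_100 = 232;  u_101 = 255;  u_102 = 230;  u_103 = 61
  u_104 = 164;  u_105 = 187;  u_106 = 34;  u_107 = 121;  u_108 = 96;  u_109 = 119
  u_110 = 94;  u_111 = 181;  u_112 = 28;  u_113 = 51;  u_114 = 154;  u_115 = 241
  u_116 = 216;  u_117 = 239;  u_118 = 214;  u_119 = 45;  u_120 = 148;  u_121 = 171
  u_122 = 18;  u_123 = 105;  u_124 = 80;  u_125 = 103;  u_126 = 78;  u_127 = 165
  u_128 = 12;  u_129 = 35;  u_130 = 138;  u_131 = 225;  u_132 = 200;  u_133 = 223
  u_134 = 198;  u_135 = 29;  u_136 = 132;  u_137 = 155;  u_138 = 2;  u_139 = 89
  u_140 = 64;  u_141 = 87;  u_142 = 62;  u_143 = 149;  u_144 = 252;  u_145 = 19
  u_146 = 122;  u_147 = 209;  u_148 = 184;  u_149 = 207;  u_150 = 182;  u_151 = 13
  u_152 = 116;  u_153 = 139;  u_154 = 242;  u_155 = 73;  u_156 = 48;  u_157 = 71
  u_158 = 46;  u_159 = 133;  u_160 = 236;  u_161 = 3;  u_162 = 106;  u_163 = 193
  u_164 = 168;  u_165 = 191;  u_166 = 166;  u_167 = 253;  u_168 = 100;  u_169 = 123
  u_170 = 226;  u_171 = 57;  u_172 = 32;  u_173 = 55;  u_174 = 30;  u_175 = 117
  u_176 = 220;  u_177 = 243;  u_178 = 90;  u_179 = 177;  u_180 = 152;  u_181 = 175
  u_182 = 150;  u_183 = 237;  u_184 = 84;  u_185 = 107;  u_186 = 210;  u_187 = 41
  u_188 = 16;  u_189 = 39;  u_190 = 14;  u_191 = 101;  u_192 = 204;  u_193 = 227
  u_194 = 74;  u_195 = 161;  u_196 = 136;  u_197 = 159;  u_198 = 134;  u_199 = 221
  u_200 = 68;  u_201 = 91;  u_202 = 194;  u_203 = 25;  u_204 = 0;  u_205 = 23
  u_206 = 254;  u_207 = 85;  u_208 = 188;  u_209 = 211;  u_210 = 58;  u_211 = 145
  u_212 = 120;  u_213 = 143;  u_214 = 118;  u_215 = 205;  u_216 = 52;  u_217 = 75
  u_218 = 178;  u_219 = 9;  u_220 = 240;  u_221 = 7;  u_222 = 238;  u_223 = 69
  u_224 = 172;  u_225 = 195;  u_226 = 42;  u_227 = 129;  u_228 = 104;  u_229 = 127
  u_230 = 102;  u_231 = 189;  u_232 = 36;  u_233 = 59;  u_234 = 162;  u_235 = 249
  u_236 = 224;  u_237 = 247;  u_238 = 222;  u_239 = 53;  u_240 = 156;  u_241 = 179
  u_242 = 26;  u_243 = 113;  u_244 = 88;  u_245 = 111;  u_246 = 86;  u_247 = 173
  u_248 = 20;  u_249 = 43;  u_250 = 146;  u_251 = 233;  u_252 = 208;  u_253 = 231
  u_254 = 206;  u_255 = 37;  u_256 = 140;  u_257 = 163;  u_258 = 10;  u_259 = 97
  u_260 = 72;  u_261 = 95;  u_262 = 70;  u_263 = 157;  u_264 = 4;  u_265 = 27
  u_266 = 130;  u_267 = 217;  u_268 = 192;  u_269 = 215;  u_270 = 190;  u_271 = 21
  u_272 = 124;  u_273 = 147;  u_274 = 250;  u_275 = 81;  u_276 = 56;  u_277 = 79
  u_278 = 54;  u_279 = 141;  u_280 = 244;  u_281 = 11;  u_282 = 114;  u_283 = 201
  u_284 = 176;  u_285 = 199;  u_286 = 174;  u_287 = 5;  u_288 = 108;  u_289 = 131
  u_290 = 234;  u_291 = 65;  u_292 = 40;  u_293 = 63;  u_294 = 38;  u_295 = 125
  u_296 = 228;  u_297 = 251;  u_298 = 98;  u_299 = 185;  u_300 = 160;  u_301 = 183
  u_302 = 158;  u_303 = 245;  u_304 = 92;  u_305 = 115;  u_306 = 218;  u_307 = 49
  u_308 = 24;  u_309 = 47;  u_310 = 22;  u_311 = 109;  u_312 = 212;  u_313 = 235
  u_314 = 82;  u_315 = 169;  u_316 = 144;  u_317 = 167;  u_318 = 142;  u_319 = 229
  u_320 = 76;  u_321 = 99;  u_322 = 202;  u_323 = 33;  u_324 = 8;  u_325 = 31
  u_326 = 6;  u_327 = 93;  u_328 = 196;  u_329 = 219;  u_330 = 66;  u_331 = 153
  u_332 = 128;  u_333 = 151;  u_334 = 126;  u_335 = 213;  u_336 = 60;  u_337 = 83
  u_338 = 186;  u_339 = 17;  u_340 = 248;  u_341 = 15;  u_342 = 246;  u_343 = 77
  u_344 = 180;  u_345 = 203;  u_346 = 50;  u_347 = 137;  u_348 = 112;  u_349 = 135
  u_350 = 110
u_351 = 178·110 + 175·135 = 197
u_352 = 178·197 + 175·110 = 44

44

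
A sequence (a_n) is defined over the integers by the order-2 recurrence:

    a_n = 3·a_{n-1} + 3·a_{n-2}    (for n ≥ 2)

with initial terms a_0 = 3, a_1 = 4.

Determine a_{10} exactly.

853416

a_2 = 3·4 + 3·3 = 21
a_3 = 3·21 + 3·4 = 75
a_4 = 3·75 + 3·21 = 288
a_5 = 3·288 + 3·75 = 1089
a_6 = 3·1089 + 3·288 = 4131
a_7 = 3·4131 + 3·1089 = 15660
a_8 = 3·15660 + 3·4131 = 59373
a_9 = 3·59373 + 3·15660 = 225099
a_10 = 3·225099 + 3·59373 = 853416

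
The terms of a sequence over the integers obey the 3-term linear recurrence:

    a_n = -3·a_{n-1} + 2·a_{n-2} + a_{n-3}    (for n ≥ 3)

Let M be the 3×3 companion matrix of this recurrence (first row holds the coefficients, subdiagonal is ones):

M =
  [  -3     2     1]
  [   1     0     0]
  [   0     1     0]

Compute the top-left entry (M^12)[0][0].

(M^12)[0][0] is the top entry after applying M 12 times to the unit state (1, 0, 0). Equivalently it is h_{14} for the auxiliary sequence (h_n) obeying the same recurrence with h_2 = 1 and h_i = 0 for 0 ≤ i < 2:
h_3 = -3·1 + 2·0 + 1·0 = -3
h_4 = -3·-3 + 2·1 + 1·0 = 11
h_5 = -3·11 + 2·-3 + 1·1 = -38
h_6 = -3·-38 + 2·11 + 1·-3 = 133
h_7 = -3·133 + 2·-38 + 1·11 = -464
h_8 = -3·-464 + 2·133 + 1·-38 = 1620
h_9 = -3·1620 + 2·-464 + 1·133 = -5655
h_10 = -3·-5655 + 2·1620 + 1·-464 = 19741
h_11 = -3·19741 + 2·-5655 + 1·1620 = -68913
h_12 = -3·-68913 + 2·19741 + 1·-5655 = 240566
h_13 = -3·240566 + 2·-68913 + 1·19741 = -839783
h_14 = -3·-839783 + 2·240566 + 1·-68913 = 2931568

2931568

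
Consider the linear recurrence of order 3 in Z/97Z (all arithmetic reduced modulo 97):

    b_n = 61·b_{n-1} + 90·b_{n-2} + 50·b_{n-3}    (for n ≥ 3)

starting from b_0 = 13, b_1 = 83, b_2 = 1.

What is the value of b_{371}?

b_3 = 61·1 + 90·83 + 50·13 = 33
b_4 = 61·33 + 90·1 + 50·83 = 45
b_5 = 61·45 + 90·33 + 50·1 = 42
b_6 = 61·42 + 90·45 + 50·33 = 17
b_7 = 61·17 + 90·42 + 50·45 = 83
b_8 = 61·83 + 90·17 + 50·42 = 60
Continuing the recurrence:
  b_9 = 49;  b_10 = 26;  b_11 = 72;  b_12 = 64;  b_13 = 44;  b_14 = 16
  b_15 = 85;  b_16 = 95;  b_17 = 83;  b_18 = 15;  b_19 = 40;  b_20 = 83
  b_21 = 4;  b_22 = 14;  b_23 = 29;  b_24 = 28;  b_25 = 71;  b_26 = 56
  b_27 = 51;  b_28 = 61;  b_29 = 53;  b_30 = 21;  b_31 = 80;  b_32 = 11
  b_33 = 94;  b_34 = 54;  b_35 = 82;  b_36 = 12;  b_37 = 45;  b_38 = 68
  b_39 = 68;  b_40 = 5;  b_41 = 28;  b_42 = 29;  b_43 = 77;  b_44 = 74
  b_45 = 90;  b_46 = 92;  b_47 = 49;  b_48 = 55;  b_49 = 46;  b_50 = 21
  b_51 = 23;  b_52 = 64;  b_53 = 40;  b_54 = 38;  b_55 = 0;  b_56 = 85
  b_57 = 4;  b_58 = 37;  b_59 = 77;  b_60 = 79;  b_61 = 19;  b_62 = 91
  b_63 = 56;  b_64 = 43;  b_65 = 88;  b_66 = 10;  b_67 = 10;  b_68 = 90
  b_69 = 3;  b_70 = 53;  b_71 = 49;  b_72 = 52;  b_73 = 47;  b_74 = 6
  b_75 = 18;  b_76 = 11;  b_77 = 69;  b_78 = 85;  b_79 = 14;  b_80 = 23
  b_81 = 26;  b_82 = 88;  b_83 = 31;  b_84 = 53;  b_85 = 44;  b_86 = 80
  b_87 = 44;  b_88 = 56;  b_89 = 27;  b_90 = 60;  b_91 = 63;  b_92 = 20
  b_93 = 93;  b_94 = 50;  b_95 = 4;  b_96 = 82;  b_97 = 5;  b_98 = 28
  b_99 = 50;  b_100 = 0;  b_101 = 80;  b_102 = 8;  b_103 = 25;  b_104 = 37
  b_105 = 57;  b_106 = 6;  b_107 = 71;  b_108 = 58;  b_109 = 43;  b_110 = 44
  b_111 = 45;  b_112 = 28;  b_113 = 4;  b_114 = 67;  b_115 = 27;  b_116 = 20
  b_117 = 16;  b_118 = 52;  b_119 = 83;  b_120 = 67;  b_121 = 92;  b_122 = 78
  b_123 = 92;  b_124 = 63;  b_125 = 18;  b_126 = 19;  b_127 = 12;  b_128 = 44
  b_129 = 58;  b_130 = 47;  b_131 = 5;  b_132 = 63;  b_133 = 47;  b_134 = 57
  b_135 = 90;  b_136 = 69;  b_137 = 27;  b_138 = 38;  b_139 = 50;  b_140 = 60
  b_141 = 69;  b_142 = 81;  b_143 = 86;  b_144 = 78;  b_145 = 58;  b_146 = 17
  b_147 = 69;  b_148 = 6;  b_149 = 54;  b_150 = 9;  b_151 = 83;  b_152 = 37
  b_153 = 89;  b_154 = 8;  b_155 = 66;  b_156 = 78;  b_157 = 40;  b_158 = 53
  b_159 = 63;  b_160 = 40;  b_161 = 90;  b_162 = 18;  b_163 = 43;  b_164 = 13
  b_165 = 34;  b_166 = 59;  b_167 = 34;  b_168 = 63;  b_169 = 56;  b_170 = 19
  b_171 = 37;  b_172 = 74;  b_173 = 64;  b_174 = 95;  b_175 = 26;  b_176 = 47
  b_177 = 63;  b_178 = 61;  b_179 = 4;  b_180 = 57;  b_181 = 0;  b_182 = 92
  b_183 = 23;  b_184 = 80;  b_185 = 7;  b_186 = 47;  b_187 = 28;  b_188 = 80
  b_189 = 50;  b_190 = 10;  b_191 = 89;  b_192 = 2;  b_193 = 96;  b_194 = 10
  b_195 = 38;  b_196 = 64;  b_197 = 64;  b_198 = 21;  b_199 = 56;  b_200 = 67
  b_201 = 89;  b_202 = 0;  b_203 = 11;  b_204 = 77;  b_205 = 61;  b_206 = 46
  b_207 = 21;  b_208 = 32;  b_209 = 31;  b_210 = 1;  b_211 = 86;  b_212 = 96
  b_213 = 66;  b_214 = 88;  b_215 = 6;  b_216 = 43;  b_217 = 94;  b_218 = 10
  b_219 = 65;  b_220 = 59;  b_221 = 55;  b_222 = 81;  b_223 = 37;  b_224 = 75
  b_225 = 24;  b_226 = 73;  b_227 = 81;  b_228 = 4;  b_229 = 29;  b_230 = 68
  b_231 = 71;  b_232 = 67;  b_233 = 6;  b_234 = 52;  b_235 = 78;  b_236 = 38
  b_237 = 7;  b_238 = 84;  b_239 = 88;  b_240 = 86;  b_241 = 3;  b_242 = 4
  b_243 = 61;  b_244 = 60;  b_245 = 38;  b_246 = 1;  b_247 = 79;  b_248 = 19
  b_249 = 74;  b_250 = 86;  b_251 = 52;  b_252 = 62;  b_253 = 55;  b_254 = 89
  b_255 = 93;  b_256 = 40;  b_257 = 31;  b_258 = 53;  b_259 = 69;  b_260 = 53
  b_261 = 65;  b_262 = 60;  b_263 = 35;  b_264 = 18;  b_265 = 70;  b_266 = 74
  b_267 = 74;  b_268 = 27;  b_269 = 76;  b_270 = 96;  b_271 = 78;  b_272 = 29
  b_273 = 9;  b_274 = 75;  b_275 = 45;  b_276 = 51;  b_277 = 47;  b_278 = 7
  b_279 = 29;  b_280 = 93;  b_281 = 0;  b_282 = 23;  b_283 = 39;  b_284 = 84
  b_285 = 84;  b_286 = 84;  b_287 = 6;  b_288 = 1;  b_289 = 48;  b_290 = 20
  b_291 = 61;  b_292 = 64;  b_293 = 15;  b_294 = 25;  b_295 = 61;  b_296 = 28
  b_297 = 9;  b_298 = 8;  b_299 = 79;  b_300 = 72;  b_301 = 68;  b_302 = 28
  b_303 = 79;  b_304 = 69;  b_305 = 12;  b_306 = 28;  b_307 = 30;  b_308 = 3
  b_309 = 15;  b_310 = 66;  b_311 = 94;  b_312 = 8;  b_313 = 26;  b_314 = 22
  b_315 = 8;  b_316 = 82;  b_317 = 32;  b_318 = 32;  b_319 = 8;  b_320 = 21
  b_321 = 12;  b_322 = 15;  b_323 = 38;  b_324 = 0;  b_325 = 96;  b_326 = 93
  b_327 = 54;  b_328 = 71;  b_329 = 67;  b_330 = 82;  b_331 = 32;  b_332 = 72
  b_333 = 23;  b_334 = 74;  b_335 = 96;  b_336 = 86;  b_337 = 29;  b_338 = 50
  b_339 = 66;  b_340 = 82;  b_341 = 56;  b_342 = 31;  b_343 = 70;  b_344 = 63
  b_345 = 53;  b_346 = 84;  b_347 = 46;  b_348 = 18;  b_349 = 29;  b_350 = 63
  b_351 = 78;  b_352 = 44;  b_353 = 50;  b_354 = 46;  b_355 = 0;  b_356 = 44
  b_357 = 37;  b_358 = 9;  b_359 = 65;  b_360 = 29;  b_361 = 18;  b_362 = 71
  b_363 = 29;  b_364 = 38;  b_365 = 39;  b_366 = 71;  b_367 = 41;  b_368 = 74
  b_369 = 17
b_370 = 61·17 + 90·74 + 50·41 = 47
b_371 = 61·47 + 90·17 + 50·74 = 46

46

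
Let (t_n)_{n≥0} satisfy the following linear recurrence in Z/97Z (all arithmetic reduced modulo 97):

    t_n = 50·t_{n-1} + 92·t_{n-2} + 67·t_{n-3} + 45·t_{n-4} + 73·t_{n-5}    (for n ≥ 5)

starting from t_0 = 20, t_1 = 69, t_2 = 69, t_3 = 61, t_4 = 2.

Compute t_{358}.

46

t_5 = 50·2 + 92·61 + 67·69 + 45·69 + 73·20 = 59
t_6 = 50·59 + 92·2 + 67·61 + 45·69 + 73·69 = 37
t_7 = 50·37 + 92·59 + 67·2 + 45·61 + 73·69 = 62
t_8 = 50·62 + 92·37 + 67·59 + 45·2 + 73·61 = 62
t_9 = 50·62 + 92·62 + 67·37 + 45·59 + 73·2 = 19
t_10 = 50·19 + 92·62 + 67·62 + 45·37 + 73·59 = 96
Continuing the recurrence:
  t_11 = 91;  t_12 = 49;  t_13 = 34;  t_14 = 67;  t_15 = 9;  t_16 = 86
  t_17 = 77;  t_18 = 14;  t_19 = 24;  t_20 = 49;  t_21 = 13;  t_22 = 19
  t_23 = 62;  t_24 = 73;  t_25 = 45;  t_26 = 83;  t_27 = 92;  t_28 = 73
  t_29 = 3;  t_30 = 68;  t_31 = 45;  t_32 = 84;  t_33 = 27;  t_34 = 46
  t_35 = 38;  t_36 = 68;  t_37 = 59;  t_38 = 79;  t_39 = 87;  t_40 = 65
  t_41 = 13;  t_42 = 48;  t_43 = 76;  t_44 = 30;  t_45 = 63;  t_46 = 46
  t_47 = 55;  t_48 = 59;  t_49 = 15;  t_50 = 42;  t_51 = 74;  t_52 = 10
  t_53 = 69;  t_54 = 91;  t_55 = 19;  t_56 = 9;  t_57 = 5;  t_58 = 37
  t_59 = 32;  t_60 = 50;  t_61 = 75;  t_62 = 11;  t_63 = 3;  t_64 = 6
  t_65 = 93;  t_66 = 24;  t_67 = 38;  t_68 = 61;  t_69 = 70;  t_70 = 30
  t_71 = 66;  t_72 = 70;  t_73 = 76;  t_74 = 73;  t_75 = 25;  t_76 = 74
  t_77 = 21;  t_78 = 33;  t_79 = 56;  t_80 = 79;  t_81 = 6;  t_82 = 79
  t_83 = 77;  t_84 = 54;  t_85 = 65;  t_86 = 7;  t_87 = 71;  t_88 = 13
  t_89 = 65;  t_90 = 4;  t_91 = 87;  t_92 = 0;  t_93 = 21;  t_94 = 67
  t_95 = 80;  t_96 = 74;  t_97 = 4;  t_98 = 38;  t_99 = 3;  t_100 = 86
  t_101 = 94;  t_102 = 71;  t_103 = 14;  t_104 = 62;  t_105 = 59;  t_106 = 55
  t_107 = 6;  t_108 = 30;  t_109 = 17;  t_110 = 27;  t_111 = 91;  t_112 = 67
  t_113 = 93;  t_114 = 64;  t_115 = 1;  t_116 = 2;  t_117 = 73;  t_118 = 87
  t_119 = 9;  t_120 = 25;  t_121 = 86;  t_122 = 54;  t_123 = 31;  t_124 = 94
  t_125 = 84;  t_126 = 62;  t_127 = 56;  t_128 = 61;  t_129 = 9;  t_130 = 15
  t_131 = 4;  t_132 = 92;  t_133 = 64;  t_134 = 72;  t_135 = 49;  t_136 = 43
  t_137 = 29;  t_138 = 14;  t_139 = 33;  t_140 = 14;  t_141 = 0;  t_142 = 38
  t_143 = 10;  t_144 = 51;  t_145 = 54;  t_146 = 72;  t_147 = 77;  t_148 = 45
  t_149 = 38;  t_150 = 48;  t_151 = 75;  t_152 = 25;  t_153 = 65;  t_154 = 86
  t_155 = 16;  t_156 = 73;  t_157 = 17;  t_158 = 84;  t_159 = 96;  t_160 = 78
  t_161 = 10;  t_162 = 20;  t_163 = 41;  t_164 = 43;  t_165 = 20;  t_166 = 21
  t_167 = 55;  t_168 = 86;  t_169 = 62;  t_170 = 30;  t_171 = 96;  t_172 = 5
  t_173 = 81;  t_174 = 37;  t_175 = 45;  t_176 = 78;  t_177 = 76;  t_178 = 35
  t_179 = 70;  t_180 = 80;  t_181 = 74;  t_182 = 78;  t_183 = 45;  t_184 = 8
  t_185 = 21;  t_186 = 36;  t_187 = 56;  t_188 = 9;  t_189 = 37;  t_190 = 77
  t_191 = 7;  t_192 = 50;  t_193 = 52;  t_194 = 61;  t_195 = 48;  t_196 = 95
  t_197 = 37;  t_198 = 74;  t_199 = 3;  t_200 = 47;  t_201 = 82;  t_202 = 9
  t_203 = 93;  t_204 = 17;  t_205 = 58;  t_206 = 14;  t_207 = 86;  t_208 = 53
  t_209 = 25;  t_210 = 68;  t_211 = 78;  t_212 = 27;  t_213 = 34;  t_214 = 36
  t_215 = 79;  t_216 = 56;  t_217 = 73;  t_218 = 58;  t_219 = 54;  t_220 = 68
  t_221 = 33;  t_222 = 63;  t_223 = 43;  t_224 = 87;  t_225 = 61;  t_226 = 70
  t_227 = 38;  t_228 = 81;  t_229 = 89;  t_230 = 32;  t_231 = 16;  t_232 = 24
  t_233 = 87;  t_234 = 47;  t_235 = 80;  t_236 = 8;  t_237 = 86;  t_238 = 44
  t_239 = 25;  t_240 = 91;  t_241 = 90;  t_242 = 10;  t_243 = 8;  t_244 = 78
  t_245 = 91;  t_246 = 76;  t_247 = 58;  t_248 = 4;  t_249 = 47;  t_250 = 80
  t_251 = 66;  t_252 = 84;  t_253 = 94;  t_254 = 19;  t_255 = 77;  t_256 = 27
  t_257 = 87;  t_258 = 19;  t_259 = 95;  t_260 = 54;  t_261 = 72;  t_262 = 23
  t_263 = 79;  t_264 = 79;  t_265 = 56;  t_266 = 21;  t_267 = 45;  t_268 = 87
  t_269 = 45;  t_270 = 66;  t_271 = 46;  t_272 = 60;  t_273 = 48;  t_274 = 88
  t_275 = 33;  t_276 = 8;  t_277 = 61;  t_278 = 75;  t_279 = 56;  t_280 = 66
  t_281 = 25;  t_282 = 84;  t_283 = 2;  t_284 = 71;  t_285 = 76;  t_286 = 66
  t_287 = 28;  t_288 = 94;  t_289 = 28;  t_290 = 72;  t_291 = 25;  t_292 = 19
  t_293 = 94;  t_294 = 21;  t_295 = 86;  t_296 = 78;  t_297 = 18;  t_298 = 14
  t_299 = 84;  t_300 = 89;  t_301 = 26;  t_302 = 85;  t_303 = 44;  t_304 = 74
  t_305 = 61;  t_306 = 2;  t_307 = 37;  t_308 = 53;  t_309 = 76;  t_310 = 81
  t_311 = 11;  t_312 = 41;  t_313 = 64;  t_314 = 24;  t_315 = 44;  t_316 = 92
  t_317 = 27;  t_318 = 84;  t_319 = 90;  t_320 = 49;  t_321 = 39;  t_322 = 3
  t_323 = 34;  t_324 = 75;  t_325 = 92;  t_326 = 76;  t_327 = 26;  t_328 = 40
  t_329 = 87;  t_330 = 23;  t_331 = 25;  t_332 = 89;  t_333 = 91;  t_334 = 71
  t_335 = 28;  t_336 = 71;  t_337 = 38;  t_338 = 67;  t_339 = 4;  t_340 = 84
  t_341 = 42;  t_342 = 74;  t_343 = 27;  t_344 = 9;  t_345 = 6;  t_346 = 21
  t_347 = 92;  t_348 = 95;  t_349 = 28;  t_350 = 33;  t_351 = 65;  t_352 = 44
  t_353 = 59;  t_354 = 41;  t_355 = 46;  t_356 = 66
t_357 = 50·66 + 92·46 + 67·41 + 45·59 + 73·44 = 44
t_358 = 50·44 + 92·66 + 67·46 + 45·41 + 73·59 = 46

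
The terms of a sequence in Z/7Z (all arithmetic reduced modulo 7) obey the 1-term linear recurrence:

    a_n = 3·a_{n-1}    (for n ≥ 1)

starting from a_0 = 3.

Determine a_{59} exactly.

a_1 = 3·3 = 2
a_2 = 3·2 = 6
a_3 = 3·6 = 4
a_4 = 3·4 = 5
a_5 = 3·5 = 1
a_6 = 3·1 = 3
(a_6) = (3) = (a_0), so the sequence has period 6.
59 ≡ 5 (mod 6), hence a_59 = a_5 = 1.

1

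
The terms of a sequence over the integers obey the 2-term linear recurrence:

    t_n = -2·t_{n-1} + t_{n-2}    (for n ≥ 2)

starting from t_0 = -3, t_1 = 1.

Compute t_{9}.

2209

t_2 = -2·1 + 1·-3 = -5
t_3 = -2·-5 + 1·1 = 11
t_4 = -2·11 + 1·-5 = -27
t_5 = -2·-27 + 1·11 = 65
t_6 = -2·65 + 1·-27 = -157
t_7 = -2·-157 + 1·65 = 379
t_8 = -2·379 + 1·-157 = -915
t_9 = -2·-915 + 1·379 = 2209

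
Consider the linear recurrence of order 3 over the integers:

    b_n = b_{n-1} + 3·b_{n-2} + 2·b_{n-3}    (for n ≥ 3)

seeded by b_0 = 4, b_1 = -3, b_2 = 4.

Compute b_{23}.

384198370

b_3 = 1·4 + 3·-3 + 2·4 = 3
b_4 = 1·3 + 3·4 + 2·-3 = 9
b_5 = 1·9 + 3·3 + 2·4 = 26
b_6 = 1·26 + 3·9 + 2·3 = 59
b_7 = 1·59 + 3·26 + 2·9 = 155
b_8 = 1·155 + 3·59 + 2·26 = 384
b_9 = 1·384 + 3·155 + 2·59 = 967
b_10 = 1·967 + 3·384 + 2·155 = 2429
b_11 = 1·2429 + 3·967 + 2·384 = 6098
b_12 = 1·6098 + 3·2429 + 2·967 = 15319
b_13 = 1·15319 + 3·6098 + 2·2429 = 38471
b_14 = 1·38471 + 3·15319 + 2·6098 = 96624
b_15 = 1·96624 + 3·38471 + 2·15319 = 242675
b_16 = 1·242675 + 3·96624 + 2·38471 = 609489
b_17 = 1·609489 + 3·242675 + 2·96624 = 1530762
b_18 = 1·1530762 + 3·609489 + 2·242675 = 3844579
b_19 = 1·3844579 + 3·1530762 + 2·609489 = 9655843
b_20 = 1·9655843 + 3·3844579 + 2·1530762 = 24251104
b_21 = 1·24251104 + 3·9655843 + 2·3844579 = 60907791
b_22 = 1·60907791 + 3·24251104 + 2·9655843 = 152972789
b_23 = 1·152972789 + 3·60907791 + 2·24251104 = 384198370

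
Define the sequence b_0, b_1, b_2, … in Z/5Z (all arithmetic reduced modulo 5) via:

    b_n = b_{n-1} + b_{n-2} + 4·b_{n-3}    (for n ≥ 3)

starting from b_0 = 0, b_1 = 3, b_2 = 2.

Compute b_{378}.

b_3 = 1·2 + 1·3 + 4·0 = 0
b_4 = 1·0 + 1·2 + 4·3 = 4
b_5 = 1·4 + 1·0 + 4·2 = 2
b_6 = 1·2 + 1·4 + 4·0 = 1
b_7 = 1·1 + 1·2 + 4·4 = 4
b_8 = 1·4 + 1·1 + 4·2 = 3
b_9 = 1·3 + 1·4 + 4·1 = 1
b_10 = 1·1 + 1·3 + 4·4 = 0
b_11 = 1·0 + 1·1 + 4·3 = 3
b_12 = 1·3 + 1·0 + 4·1 = 2
(b_10, b_11, b_12) = (0, 3, 2) = (b_0, b_1, b_2), so the sequence has period 10.
378 ≡ 8 (mod 10), hence b_378 = b_8 = 3.

3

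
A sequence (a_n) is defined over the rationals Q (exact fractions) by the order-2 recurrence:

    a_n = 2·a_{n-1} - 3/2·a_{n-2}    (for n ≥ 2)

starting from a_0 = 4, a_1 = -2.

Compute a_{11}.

a_2 = 2·-2 + -3/2·4 = -10
a_3 = 2·-10 + -3/2·-2 = -17
a_4 = 2·-17 + -3/2·-10 = -19
a_5 = 2·-19 + -3/2·-17 = -25/2
a_6 = 2·-25/2 + -3/2·-19 = 7/2
a_7 = 2·7/2 + -3/2·-25/2 = 103/4
a_8 = 2·103/4 + -3/2·7/2 = 185/4
a_9 = 2·185/4 + -3/2·103/4 = 431/8
a_10 = 2·431/8 + -3/2·185/4 = 307/8
a_11 = 2·307/8 + -3/2·431/8 = -65/16

-65/16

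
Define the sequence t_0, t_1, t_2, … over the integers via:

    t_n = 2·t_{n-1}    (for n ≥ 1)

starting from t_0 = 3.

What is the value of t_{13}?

t_1 = 2·3 = 6
t_2 = 2·6 = 12
t_3 = 2·12 = 24
t_4 = 2·24 = 48
t_5 = 2·48 = 96
t_6 = 2·96 = 192
t_7 = 2·192 = 384
t_8 = 2·384 = 768
t_9 = 2·768 = 1536
t_10 = 2·1536 = 3072
t_11 = 2·3072 = 6144
t_12 = 2·6144 = 12288
t_13 = 2·12288 = 24576

24576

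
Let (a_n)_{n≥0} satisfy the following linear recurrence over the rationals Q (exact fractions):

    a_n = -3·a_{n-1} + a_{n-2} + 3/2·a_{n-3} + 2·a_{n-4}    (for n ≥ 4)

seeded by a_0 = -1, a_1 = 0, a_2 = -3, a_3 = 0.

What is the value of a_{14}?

-7676847/16

a_4 = -3·0 + 1·-3 + 3/2·0 + 2·-1 = -5
a_5 = -3·-5 + 1·0 + 3/2·-3 + 2·0 = 21/2
a_6 = -3·21/2 + 1·-5 + 3/2·0 + 2·-3 = -85/2
a_7 = -3·-85/2 + 1·21/2 + 3/2·-5 + 2·0 = 261/2
a_8 = -3·261/2 + 1·-85/2 + 3/2·21/2 + 2·-5 = -1713/4
a_9 = -3·-1713/4 + 1·261/2 + 3/2·-85/2 + 2·21/2 = 2745/2
a_10 = -3·2745/2 + 1·-1713/4 + 3/2·261/2 + 2·-85/2 = -4435
a_11 = -3·-4435 + 1·2745/2 + 3/2·-1713/4 + 2·261/2 = 114369/8
a_12 = -3·114369/8 + 1·-4435 + 3/2·2745/2 + 2·-1713/4 = -368969/8
a_13 = -3·-368969/8 + 1·114369/8 + 3/2·-4435 + 2·2745/2 = 148752
a_14 = -3·148752 + 1·-368969/8 + 3/2·114369/8 + 2·-4435 = -7676847/16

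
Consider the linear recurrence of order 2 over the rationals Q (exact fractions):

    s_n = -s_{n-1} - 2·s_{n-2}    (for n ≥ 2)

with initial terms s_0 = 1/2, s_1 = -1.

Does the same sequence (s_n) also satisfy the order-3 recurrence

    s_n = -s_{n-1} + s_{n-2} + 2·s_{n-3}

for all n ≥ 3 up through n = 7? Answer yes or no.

Terms s_0..s_7: 1/2, -1, 0, 2, -2, -2, 6, -2
n=3: candidate gives 0, actual s_3 = 2 ✗

no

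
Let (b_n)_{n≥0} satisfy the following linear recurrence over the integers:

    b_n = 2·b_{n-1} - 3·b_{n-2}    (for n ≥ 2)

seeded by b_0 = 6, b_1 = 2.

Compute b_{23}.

-1857010

b_2 = 2·2 + -3·6 = -14
b_3 = 2·-14 + -3·2 = -34
b_4 = 2·-34 + -3·-14 = -26
b_5 = 2·-26 + -3·-34 = 50
b_6 = 2·50 + -3·-26 = 178
b_7 = 2·178 + -3·50 = 206
b_8 = 2·206 + -3·178 = -122
b_9 = 2·-122 + -3·206 = -862
b_10 = 2·-862 + -3·-122 = -1358
b_11 = 2·-1358 + -3·-862 = -130
b_12 = 2·-130 + -3·-1358 = 3814
b_13 = 2·3814 + -3·-130 = 8018
b_14 = 2·8018 + -3·3814 = 4594
b_15 = 2·4594 + -3·8018 = -14866
b_16 = 2·-14866 + -3·4594 = -43514
b_17 = 2·-43514 + -3·-14866 = -42430
b_18 = 2·-42430 + -3·-43514 = 45682
b_19 = 2·45682 + -3·-42430 = 218654
b_20 = 2·218654 + -3·45682 = 300262
b_21 = 2·300262 + -3·218654 = -55438
b_22 = 2·-55438 + -3·300262 = -1011662
b_23 = 2·-1011662 + -3·-55438 = -1857010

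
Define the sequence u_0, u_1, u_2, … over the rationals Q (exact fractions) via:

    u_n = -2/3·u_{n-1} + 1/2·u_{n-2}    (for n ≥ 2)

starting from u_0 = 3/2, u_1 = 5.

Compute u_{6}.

u_2 = -2/3·5 + 1/2·3/2 = -31/12
u_3 = -2/3·-31/12 + 1/2·5 = 38/9
u_4 = -2/3·38/9 + 1/2·-31/12 = -887/216
u_5 = -2/3·-887/216 + 1/2·38/9 = 1571/324
u_6 = -2/3·1571/324 + 1/2·-887/216 = -20551/3888

-20551/3888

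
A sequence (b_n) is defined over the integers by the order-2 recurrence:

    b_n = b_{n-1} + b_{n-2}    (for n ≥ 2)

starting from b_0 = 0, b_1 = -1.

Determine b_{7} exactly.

-13

b_2 = 1·-1 + 1·0 = -1
b_3 = 1·-1 + 1·-1 = -2
b_4 = 1·-2 + 1·-1 = -3
b_5 = 1·-3 + 1·-2 = -5
b_6 = 1·-5 + 1·-3 = -8
b_7 = 1·-8 + 1·-5 = -13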